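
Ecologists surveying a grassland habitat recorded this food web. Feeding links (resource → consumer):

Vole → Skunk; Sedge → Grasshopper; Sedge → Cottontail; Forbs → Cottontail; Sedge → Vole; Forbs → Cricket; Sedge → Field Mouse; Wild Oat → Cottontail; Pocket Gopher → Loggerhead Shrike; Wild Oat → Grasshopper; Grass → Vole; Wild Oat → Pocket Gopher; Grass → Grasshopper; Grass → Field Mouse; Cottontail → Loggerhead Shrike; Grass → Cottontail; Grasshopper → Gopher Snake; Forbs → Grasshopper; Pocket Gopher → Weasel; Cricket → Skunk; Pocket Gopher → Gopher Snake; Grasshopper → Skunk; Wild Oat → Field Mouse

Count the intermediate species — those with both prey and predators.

5

Intermediate species (has both prey and predators): Cottontail, Pocket Gopher, Vole, Cricket, Grasshopper.
Count: 5.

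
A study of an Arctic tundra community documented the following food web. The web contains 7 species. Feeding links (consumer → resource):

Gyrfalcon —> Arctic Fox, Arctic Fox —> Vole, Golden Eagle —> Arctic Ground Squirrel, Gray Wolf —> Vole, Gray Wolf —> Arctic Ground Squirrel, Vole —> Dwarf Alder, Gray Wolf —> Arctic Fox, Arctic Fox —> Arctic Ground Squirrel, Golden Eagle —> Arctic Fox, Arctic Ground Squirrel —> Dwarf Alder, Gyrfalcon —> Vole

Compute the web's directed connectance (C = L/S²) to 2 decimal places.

C = 0.22

The web has S = 7 species and L = 11 feeding links.
C = L / S² = 11 / 49 = 0.2245 ≈ 0.22.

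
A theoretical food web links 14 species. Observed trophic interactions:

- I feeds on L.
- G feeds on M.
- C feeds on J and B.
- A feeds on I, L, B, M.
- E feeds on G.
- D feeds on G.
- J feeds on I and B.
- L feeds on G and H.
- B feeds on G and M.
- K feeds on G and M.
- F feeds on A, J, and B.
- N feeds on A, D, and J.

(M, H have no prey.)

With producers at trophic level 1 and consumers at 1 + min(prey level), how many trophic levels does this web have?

Producers (level 1): M, H.
Following each consumer down to its lowest-level prey: M → A → N (levels 1 through 3).
All prey of N (A 2, J 3, D 3) are at level 2 or above, so N is at level 1 + 2 = 3.
Every consumer has at least one prey at level 2 or below, so none exceeds level 3.

3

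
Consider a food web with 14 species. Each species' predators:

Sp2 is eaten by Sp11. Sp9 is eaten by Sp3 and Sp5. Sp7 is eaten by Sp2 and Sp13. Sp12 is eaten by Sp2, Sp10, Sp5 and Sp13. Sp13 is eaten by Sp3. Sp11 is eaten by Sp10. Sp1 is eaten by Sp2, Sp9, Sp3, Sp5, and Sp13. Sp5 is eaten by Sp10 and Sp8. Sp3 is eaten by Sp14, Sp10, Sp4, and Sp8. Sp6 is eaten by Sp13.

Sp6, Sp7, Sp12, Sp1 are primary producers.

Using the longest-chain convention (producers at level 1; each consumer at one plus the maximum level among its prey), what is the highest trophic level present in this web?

4

Producers (level 1): Sp6, Sp7, Sp12, Sp1.
Sp6 → Sp13 → Sp3 → Sp14 gives Sp14 level 4.
No species has a prey at level 4, so no species reaches level 5.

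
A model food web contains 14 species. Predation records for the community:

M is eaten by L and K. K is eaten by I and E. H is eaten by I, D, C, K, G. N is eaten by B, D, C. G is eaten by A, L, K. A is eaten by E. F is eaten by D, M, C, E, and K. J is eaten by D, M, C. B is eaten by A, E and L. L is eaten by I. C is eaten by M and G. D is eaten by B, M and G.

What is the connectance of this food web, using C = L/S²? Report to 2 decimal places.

The web has S = 14 species and L = 33 feeding links.
C = L / S² = 33 / 196 = 0.1684 ≈ 0.17.

C = 0.17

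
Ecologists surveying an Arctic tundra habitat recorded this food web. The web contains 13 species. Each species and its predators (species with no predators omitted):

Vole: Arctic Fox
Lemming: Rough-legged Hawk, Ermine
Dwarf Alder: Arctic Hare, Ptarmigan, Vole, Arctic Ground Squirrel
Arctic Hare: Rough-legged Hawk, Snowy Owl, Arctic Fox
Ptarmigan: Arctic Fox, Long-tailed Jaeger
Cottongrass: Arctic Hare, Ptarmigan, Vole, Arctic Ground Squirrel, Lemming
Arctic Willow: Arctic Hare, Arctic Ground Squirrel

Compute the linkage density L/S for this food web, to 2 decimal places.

L/S = 1.46

There are L = 19 links among S = 13 species.
L/S = 19/13 = 1.4615 ≈ 1.46.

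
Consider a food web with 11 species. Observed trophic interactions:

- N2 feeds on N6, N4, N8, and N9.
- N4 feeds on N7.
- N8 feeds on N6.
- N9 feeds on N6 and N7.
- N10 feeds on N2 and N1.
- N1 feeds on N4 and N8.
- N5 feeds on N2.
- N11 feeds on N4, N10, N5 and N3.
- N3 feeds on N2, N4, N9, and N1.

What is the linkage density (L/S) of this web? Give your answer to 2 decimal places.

L/S = 1.91

There are L = 21 links among S = 11 species.
L/S = 21/11 = 1.9091 ≈ 1.91.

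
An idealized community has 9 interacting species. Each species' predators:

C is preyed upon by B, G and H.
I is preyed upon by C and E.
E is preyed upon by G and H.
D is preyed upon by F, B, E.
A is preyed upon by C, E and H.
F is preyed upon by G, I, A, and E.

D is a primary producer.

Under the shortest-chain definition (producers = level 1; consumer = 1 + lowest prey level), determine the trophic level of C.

D is a producer → level 1.
F eats D → level 2.
A eats F → level 3.
C eats A → level 4.
No prey of C is below level 3, so 4 is the minimum.

Trophic level 4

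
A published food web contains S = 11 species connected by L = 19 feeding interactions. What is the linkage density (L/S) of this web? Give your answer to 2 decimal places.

L/S = 1.73

There are L = 19 links among S = 11 species.
L/S = 19/11 = 1.7273 ≈ 1.73.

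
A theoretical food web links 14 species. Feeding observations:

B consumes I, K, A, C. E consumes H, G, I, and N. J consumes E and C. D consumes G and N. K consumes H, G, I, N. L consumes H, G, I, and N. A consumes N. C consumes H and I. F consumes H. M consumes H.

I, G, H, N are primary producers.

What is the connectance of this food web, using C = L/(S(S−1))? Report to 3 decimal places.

C = 0.137

The web has S = 14 species and L = 25 feeding links.
C = L / (S(S−1)) = 25 / 182 = 0.1374 ≈ 0.137.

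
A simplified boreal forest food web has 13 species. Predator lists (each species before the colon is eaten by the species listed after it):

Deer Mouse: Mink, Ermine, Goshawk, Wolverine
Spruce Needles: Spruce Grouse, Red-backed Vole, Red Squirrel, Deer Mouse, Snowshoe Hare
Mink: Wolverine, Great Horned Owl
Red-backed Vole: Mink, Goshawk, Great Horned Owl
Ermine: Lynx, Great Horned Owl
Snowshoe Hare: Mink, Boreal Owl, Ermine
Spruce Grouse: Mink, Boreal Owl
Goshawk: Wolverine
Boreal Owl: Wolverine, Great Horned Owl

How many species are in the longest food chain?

One longest chain: Spruce Needles → Red-backed Vole → Goshawk → Wolverine.
It has 4 species and 3 links.

4 species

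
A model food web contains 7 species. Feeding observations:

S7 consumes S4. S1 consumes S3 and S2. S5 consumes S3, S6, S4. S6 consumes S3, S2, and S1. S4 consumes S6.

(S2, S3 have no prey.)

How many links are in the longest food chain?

4 links

One longest chain: S2 → S1 → S6 → S4 → S5.
It has 5 species and 4 links.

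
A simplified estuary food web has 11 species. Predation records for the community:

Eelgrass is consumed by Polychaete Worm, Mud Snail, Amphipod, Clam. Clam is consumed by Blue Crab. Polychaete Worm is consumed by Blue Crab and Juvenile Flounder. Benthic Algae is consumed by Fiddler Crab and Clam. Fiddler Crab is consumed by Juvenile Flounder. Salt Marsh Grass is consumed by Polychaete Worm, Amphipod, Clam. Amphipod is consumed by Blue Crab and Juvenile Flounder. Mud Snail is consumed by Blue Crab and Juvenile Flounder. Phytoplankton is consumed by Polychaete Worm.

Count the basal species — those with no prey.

Basal species (no prey listed): Benthic Algae, Salt Marsh Grass, Eelgrass, Phytoplankton.
Count: 4.

4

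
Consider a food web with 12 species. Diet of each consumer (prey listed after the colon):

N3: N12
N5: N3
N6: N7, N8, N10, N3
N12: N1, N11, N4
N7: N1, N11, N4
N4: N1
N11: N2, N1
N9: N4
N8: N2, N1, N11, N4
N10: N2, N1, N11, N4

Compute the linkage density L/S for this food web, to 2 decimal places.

There are L = 24 links among S = 12 species.
L/S = 24/12 = 2.0000 ≈ 2.00.

L/S = 2.00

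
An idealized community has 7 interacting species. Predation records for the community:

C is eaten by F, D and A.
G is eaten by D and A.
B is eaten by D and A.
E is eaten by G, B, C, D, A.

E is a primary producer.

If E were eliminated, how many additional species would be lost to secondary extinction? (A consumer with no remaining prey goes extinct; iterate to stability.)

6

Remove E.
Round 1: G (all prey gone), C (all prey gone), B (all prey gone) → extinct.
Round 2: A (all prey gone), F (all prey gone), D (all prey gone) → extinct.
No further losses. Total secondary extinctions: 6.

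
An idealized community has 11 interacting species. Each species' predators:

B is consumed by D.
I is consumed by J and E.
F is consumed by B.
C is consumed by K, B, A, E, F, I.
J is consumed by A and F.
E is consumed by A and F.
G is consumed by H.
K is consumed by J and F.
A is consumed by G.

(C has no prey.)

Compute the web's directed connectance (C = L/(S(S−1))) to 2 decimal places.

C = 0.16

The web has S = 11 species and L = 18 feeding links.
C = L / (S(S−1)) = 18 / 110 = 0.1636 ≈ 0.16.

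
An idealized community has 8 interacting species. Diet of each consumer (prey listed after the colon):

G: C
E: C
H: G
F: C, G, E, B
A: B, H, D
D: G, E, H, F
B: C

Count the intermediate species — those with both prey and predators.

6

Intermediate species (has both prey and predators): G, E, B, H, F, D.
Count: 6.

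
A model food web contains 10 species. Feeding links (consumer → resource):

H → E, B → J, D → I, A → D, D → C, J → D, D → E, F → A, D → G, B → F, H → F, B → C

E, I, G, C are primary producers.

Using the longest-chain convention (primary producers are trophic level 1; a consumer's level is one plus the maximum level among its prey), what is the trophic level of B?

E is a producer → level 1.
D eats E (level 1); other prey at levels: I 1, G 1, C 1 → level 2.
A eats D → level 3.
F eats A → level 4.
B eats F (level 4); other prey at levels: C 1, J 3 → level 5.

Trophic level 5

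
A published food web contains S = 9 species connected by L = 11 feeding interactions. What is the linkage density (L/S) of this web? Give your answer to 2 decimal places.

L/S = 1.22

There are L = 11 links among S = 9 species.
L/S = 11/9 = 1.2222 ≈ 1.22.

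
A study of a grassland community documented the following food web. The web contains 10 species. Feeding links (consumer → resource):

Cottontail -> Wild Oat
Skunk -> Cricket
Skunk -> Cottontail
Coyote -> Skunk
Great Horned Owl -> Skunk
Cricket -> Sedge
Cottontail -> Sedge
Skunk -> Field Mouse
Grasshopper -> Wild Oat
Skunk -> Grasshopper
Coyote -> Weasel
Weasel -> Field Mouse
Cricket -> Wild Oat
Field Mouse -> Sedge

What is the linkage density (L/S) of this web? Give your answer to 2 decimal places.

L/S = 1.40

There are L = 14 links among S = 10 species.
L/S = 14/10 = 1.4000 ≈ 1.40.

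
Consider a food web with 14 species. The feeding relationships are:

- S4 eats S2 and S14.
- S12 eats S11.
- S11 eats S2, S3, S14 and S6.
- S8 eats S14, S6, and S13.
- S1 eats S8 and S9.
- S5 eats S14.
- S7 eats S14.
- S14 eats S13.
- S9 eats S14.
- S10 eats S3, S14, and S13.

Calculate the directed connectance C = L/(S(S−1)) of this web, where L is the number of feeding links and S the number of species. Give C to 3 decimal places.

C = 0.104

The web has S = 14 species and L = 19 feeding links.
C = L / (S(S−1)) = 19 / 182 = 0.1044 ≈ 0.104.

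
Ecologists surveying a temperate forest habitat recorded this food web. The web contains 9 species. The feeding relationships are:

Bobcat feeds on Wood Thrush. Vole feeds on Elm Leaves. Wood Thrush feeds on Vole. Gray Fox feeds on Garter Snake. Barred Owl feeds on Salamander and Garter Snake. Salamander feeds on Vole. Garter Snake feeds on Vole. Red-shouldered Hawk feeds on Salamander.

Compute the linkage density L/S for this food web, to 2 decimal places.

There are L = 9 links among S = 9 species.
L/S = 9/9 = 1.0000 ≈ 1.00.

L/S = 1.00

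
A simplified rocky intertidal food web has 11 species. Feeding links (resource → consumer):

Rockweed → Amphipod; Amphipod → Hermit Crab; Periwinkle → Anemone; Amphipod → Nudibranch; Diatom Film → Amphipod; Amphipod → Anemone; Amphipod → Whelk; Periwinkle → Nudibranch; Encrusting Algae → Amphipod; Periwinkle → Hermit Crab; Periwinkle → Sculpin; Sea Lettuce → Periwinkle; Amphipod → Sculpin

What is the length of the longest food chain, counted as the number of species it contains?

One longest chain: Diatom Film → Amphipod → Anemone.
It has 3 species and 2 links.

3 species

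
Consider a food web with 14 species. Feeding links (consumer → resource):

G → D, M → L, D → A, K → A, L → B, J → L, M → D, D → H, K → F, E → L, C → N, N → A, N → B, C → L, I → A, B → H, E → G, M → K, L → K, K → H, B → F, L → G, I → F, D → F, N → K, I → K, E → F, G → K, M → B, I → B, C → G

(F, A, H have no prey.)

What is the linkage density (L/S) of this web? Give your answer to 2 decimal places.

There are L = 31 links among S = 14 species.
L/S = 31/14 = 2.2143 ≈ 2.21.

L/S = 2.21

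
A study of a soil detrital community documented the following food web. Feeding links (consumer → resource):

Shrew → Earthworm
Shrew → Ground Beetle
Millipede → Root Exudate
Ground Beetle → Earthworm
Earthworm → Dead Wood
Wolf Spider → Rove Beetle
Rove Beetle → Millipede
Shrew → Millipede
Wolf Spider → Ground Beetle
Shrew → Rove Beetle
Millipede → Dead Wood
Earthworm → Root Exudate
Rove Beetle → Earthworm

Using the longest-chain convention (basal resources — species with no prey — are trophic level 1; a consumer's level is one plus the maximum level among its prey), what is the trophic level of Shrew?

Dead Wood has no prey (basal) → level 1.
Earthworm eats Dead Wood (level 1); other prey at levels: Root Exudate 1 → level 2.
Ground Beetle eats Earthworm → level 3.
Shrew eats Ground Beetle (level 3); other prey at levels: Millipede 2, Earthworm 2, Rove Beetle 3 → level 4.

Trophic level 4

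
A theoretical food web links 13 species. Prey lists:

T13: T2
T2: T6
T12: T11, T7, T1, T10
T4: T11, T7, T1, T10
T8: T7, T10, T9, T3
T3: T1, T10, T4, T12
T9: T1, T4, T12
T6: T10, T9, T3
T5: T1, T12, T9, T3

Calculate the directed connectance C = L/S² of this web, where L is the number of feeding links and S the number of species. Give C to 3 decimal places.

C = 0.166

The web has S = 13 species and L = 28 feeding links.
C = L / S² = 28 / 169 = 0.1657 ≈ 0.166.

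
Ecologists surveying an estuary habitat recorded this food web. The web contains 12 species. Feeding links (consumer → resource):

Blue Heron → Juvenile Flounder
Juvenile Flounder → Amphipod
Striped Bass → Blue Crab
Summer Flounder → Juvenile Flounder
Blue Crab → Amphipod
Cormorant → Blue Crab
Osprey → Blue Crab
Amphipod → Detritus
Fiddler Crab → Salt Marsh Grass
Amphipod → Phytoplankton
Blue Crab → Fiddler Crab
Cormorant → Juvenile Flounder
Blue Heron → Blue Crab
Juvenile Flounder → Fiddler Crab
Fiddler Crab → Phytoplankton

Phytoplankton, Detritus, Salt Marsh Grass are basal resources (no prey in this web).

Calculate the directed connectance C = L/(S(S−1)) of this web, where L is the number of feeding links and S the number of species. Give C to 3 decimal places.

The web has S = 12 species and L = 15 feeding links.
C = L / (S(S−1)) = 15 / 132 = 0.1136 ≈ 0.114.

C = 0.114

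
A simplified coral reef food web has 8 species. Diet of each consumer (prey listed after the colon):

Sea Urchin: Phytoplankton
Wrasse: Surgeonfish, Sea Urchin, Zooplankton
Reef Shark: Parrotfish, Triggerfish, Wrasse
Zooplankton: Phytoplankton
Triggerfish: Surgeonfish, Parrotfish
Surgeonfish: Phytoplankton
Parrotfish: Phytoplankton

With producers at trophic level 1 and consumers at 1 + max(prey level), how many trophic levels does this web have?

Producers (level 1): Phytoplankton.
Phytoplankton → Surgeonfish → Triggerfish → Reef Shark gives Reef Shark level 4.
No species has a prey at level 4, so no species reaches level 5.

4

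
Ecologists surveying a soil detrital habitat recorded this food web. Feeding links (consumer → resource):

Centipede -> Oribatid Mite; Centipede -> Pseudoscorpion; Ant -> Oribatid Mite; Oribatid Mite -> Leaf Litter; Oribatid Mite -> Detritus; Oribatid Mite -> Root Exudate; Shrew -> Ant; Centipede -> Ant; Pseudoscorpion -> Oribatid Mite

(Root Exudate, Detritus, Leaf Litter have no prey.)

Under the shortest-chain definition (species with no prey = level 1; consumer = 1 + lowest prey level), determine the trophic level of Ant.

Trophic level 3

Root Exudate has no prey (basal) → level 1.
Oribatid Mite eats Root Exudate → level 2.
Ant eats Oribatid Mite → level 3.
No prey of Ant is below level 2, so 3 is the minimum.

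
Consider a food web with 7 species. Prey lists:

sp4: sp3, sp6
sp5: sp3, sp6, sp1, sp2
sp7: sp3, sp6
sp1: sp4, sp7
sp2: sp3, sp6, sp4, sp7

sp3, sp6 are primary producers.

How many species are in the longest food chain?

One longest chain: sp3 → sp4 → sp1 → sp5.
It has 4 species and 3 links.

4 species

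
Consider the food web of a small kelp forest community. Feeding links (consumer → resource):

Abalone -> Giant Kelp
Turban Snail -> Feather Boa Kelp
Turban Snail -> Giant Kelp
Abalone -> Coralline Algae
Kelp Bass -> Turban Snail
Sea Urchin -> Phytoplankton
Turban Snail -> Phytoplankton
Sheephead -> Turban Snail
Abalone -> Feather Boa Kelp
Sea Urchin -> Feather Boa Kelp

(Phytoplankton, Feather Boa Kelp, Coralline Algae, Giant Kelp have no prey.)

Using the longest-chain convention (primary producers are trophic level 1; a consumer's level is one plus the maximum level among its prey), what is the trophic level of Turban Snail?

Trophic level 2

Phytoplankton is a producer → level 1.
Turban Snail eats Phytoplankton (level 1); other prey at levels: Feather Boa Kelp 1, Giant Kelp 1 → level 2.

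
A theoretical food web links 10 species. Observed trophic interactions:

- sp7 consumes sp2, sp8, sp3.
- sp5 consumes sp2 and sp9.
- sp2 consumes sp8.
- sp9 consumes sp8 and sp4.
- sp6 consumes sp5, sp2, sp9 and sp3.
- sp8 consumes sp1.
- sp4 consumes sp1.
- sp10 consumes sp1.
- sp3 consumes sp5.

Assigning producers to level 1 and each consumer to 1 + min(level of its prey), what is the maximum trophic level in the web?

5

Producers (level 1): sp1.
Following each consumer down to its lowest-level prey: sp1 → sp8 → sp9 → sp5 → sp3 (levels 1 through 5).
All prey of sp3 (sp5 4) are at level 4 or above, so sp3 is at level 1 + 4 = 5.
Every consumer has at least one prey at level 4 or below, so none exceeds level 5.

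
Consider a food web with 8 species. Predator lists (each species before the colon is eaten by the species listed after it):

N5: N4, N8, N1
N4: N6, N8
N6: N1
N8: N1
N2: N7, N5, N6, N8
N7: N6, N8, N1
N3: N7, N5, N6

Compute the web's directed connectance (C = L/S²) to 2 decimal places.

The web has S = 8 species and L = 17 feeding links.
C = L / S² = 17 / 64 = 0.2656 ≈ 0.27.

C = 0.27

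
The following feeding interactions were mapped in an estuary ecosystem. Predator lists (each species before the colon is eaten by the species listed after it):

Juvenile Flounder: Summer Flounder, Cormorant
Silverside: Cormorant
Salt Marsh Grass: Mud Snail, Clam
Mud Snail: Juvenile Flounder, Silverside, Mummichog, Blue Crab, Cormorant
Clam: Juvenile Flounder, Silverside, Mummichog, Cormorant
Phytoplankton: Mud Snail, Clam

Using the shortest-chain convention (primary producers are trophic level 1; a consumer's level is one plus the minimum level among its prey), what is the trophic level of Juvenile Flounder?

Trophic level 3

Phytoplankton is a producer → level 1.
Mud Snail eats Phytoplankton → level 2.
Juvenile Flounder eats Mud Snail → level 3.
No prey of Juvenile Flounder is below level 2, so 3 is the minimum.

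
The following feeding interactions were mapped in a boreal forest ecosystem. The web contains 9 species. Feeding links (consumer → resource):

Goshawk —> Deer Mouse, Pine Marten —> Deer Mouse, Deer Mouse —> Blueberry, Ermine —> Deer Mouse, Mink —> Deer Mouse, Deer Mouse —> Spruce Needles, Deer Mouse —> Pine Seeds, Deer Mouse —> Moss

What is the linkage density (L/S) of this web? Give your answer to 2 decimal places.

L/S = 0.89

There are L = 8 links among S = 9 species.
L/S = 8/9 = 0.8889 ≈ 0.89.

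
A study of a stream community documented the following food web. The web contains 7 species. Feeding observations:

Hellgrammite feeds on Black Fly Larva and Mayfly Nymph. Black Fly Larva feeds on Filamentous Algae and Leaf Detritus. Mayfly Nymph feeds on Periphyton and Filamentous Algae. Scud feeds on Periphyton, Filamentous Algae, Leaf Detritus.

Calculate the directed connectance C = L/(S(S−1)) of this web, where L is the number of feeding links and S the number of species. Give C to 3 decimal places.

C = 0.214

The web has S = 7 species and L = 9 feeding links.
C = L / (S(S−1)) = 9 / 42 = 0.2143 ≈ 0.214.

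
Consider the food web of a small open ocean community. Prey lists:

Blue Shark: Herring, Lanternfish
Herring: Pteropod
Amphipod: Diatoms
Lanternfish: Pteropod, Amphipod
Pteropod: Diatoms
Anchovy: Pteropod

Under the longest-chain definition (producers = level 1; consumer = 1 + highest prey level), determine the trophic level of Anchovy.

Trophic level 3

Diatoms is a producer → level 1.
Pteropod eats Diatoms → level 2.
Anchovy eats Pteropod → level 3.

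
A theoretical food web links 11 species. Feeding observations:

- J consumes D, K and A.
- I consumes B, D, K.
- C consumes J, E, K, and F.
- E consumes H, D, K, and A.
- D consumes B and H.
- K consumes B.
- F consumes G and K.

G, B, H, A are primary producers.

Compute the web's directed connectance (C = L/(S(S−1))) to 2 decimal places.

The web has S = 11 species and L = 19 feeding links.
C = L / (S(S−1)) = 19 / 110 = 0.1727 ≈ 0.17.

C = 0.17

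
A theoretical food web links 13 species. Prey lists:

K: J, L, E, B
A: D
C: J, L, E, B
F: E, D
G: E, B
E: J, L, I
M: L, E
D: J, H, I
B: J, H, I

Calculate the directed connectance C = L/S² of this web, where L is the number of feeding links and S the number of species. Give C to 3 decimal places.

C = 0.142

The web has S = 13 species and L = 24 feeding links.
C = L / S² = 24 / 169 = 0.1420 ≈ 0.142.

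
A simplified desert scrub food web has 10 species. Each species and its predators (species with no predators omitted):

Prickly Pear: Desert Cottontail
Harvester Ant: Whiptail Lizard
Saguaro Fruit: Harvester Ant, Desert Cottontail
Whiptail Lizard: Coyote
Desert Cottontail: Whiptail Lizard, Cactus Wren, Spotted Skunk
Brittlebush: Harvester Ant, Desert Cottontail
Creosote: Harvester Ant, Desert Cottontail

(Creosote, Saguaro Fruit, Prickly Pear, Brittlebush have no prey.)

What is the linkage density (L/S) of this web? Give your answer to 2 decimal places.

L/S = 1.20

There are L = 12 links among S = 10 species.
L/S = 12/10 = 1.2000 ≈ 1.20.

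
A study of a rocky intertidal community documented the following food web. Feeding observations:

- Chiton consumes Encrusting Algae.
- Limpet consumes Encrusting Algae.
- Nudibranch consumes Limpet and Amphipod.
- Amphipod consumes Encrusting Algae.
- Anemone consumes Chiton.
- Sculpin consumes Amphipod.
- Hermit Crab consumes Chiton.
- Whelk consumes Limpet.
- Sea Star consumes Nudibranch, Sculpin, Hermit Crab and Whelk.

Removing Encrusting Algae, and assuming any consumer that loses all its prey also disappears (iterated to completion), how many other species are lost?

9

Remove Encrusting Algae.
Round 1: Limpet (all prey gone), Chiton (all prey gone), Amphipod (all prey gone) → extinct.
Round 2: Sculpin (all prey gone), Hermit Crab (all prey gone), Nudibranch (all prey gone), Anemone (all prey gone), Whelk (all prey gone) → extinct.
Round 3: Sea Star (all prey gone) → extinct.
No further losses. Total secondary extinctions: 9.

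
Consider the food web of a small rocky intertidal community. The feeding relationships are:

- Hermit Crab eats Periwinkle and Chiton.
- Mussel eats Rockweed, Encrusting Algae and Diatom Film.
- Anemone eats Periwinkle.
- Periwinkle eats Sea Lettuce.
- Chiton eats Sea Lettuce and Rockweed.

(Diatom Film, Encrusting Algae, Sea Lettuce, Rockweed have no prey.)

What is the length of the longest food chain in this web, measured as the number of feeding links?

2 links

One longest chain: Sea Lettuce → Periwinkle → Anemone.
It has 3 species and 2 links.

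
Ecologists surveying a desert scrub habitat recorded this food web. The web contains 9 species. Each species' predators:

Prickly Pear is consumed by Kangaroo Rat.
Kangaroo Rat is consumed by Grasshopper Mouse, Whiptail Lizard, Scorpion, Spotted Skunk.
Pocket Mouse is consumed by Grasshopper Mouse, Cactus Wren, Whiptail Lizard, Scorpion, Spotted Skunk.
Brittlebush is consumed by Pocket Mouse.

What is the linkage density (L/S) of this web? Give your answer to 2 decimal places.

L/S = 1.22

There are L = 11 links among S = 9 species.
L/S = 11/9 = 1.2222 ≈ 1.22.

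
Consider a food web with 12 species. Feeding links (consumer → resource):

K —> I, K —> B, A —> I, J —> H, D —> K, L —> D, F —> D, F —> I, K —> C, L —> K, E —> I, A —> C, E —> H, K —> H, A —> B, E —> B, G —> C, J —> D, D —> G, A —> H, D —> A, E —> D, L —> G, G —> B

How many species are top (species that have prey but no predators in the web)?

4

Top species (has prey, but nothing eats it): F, E, L, J.
Count: 4.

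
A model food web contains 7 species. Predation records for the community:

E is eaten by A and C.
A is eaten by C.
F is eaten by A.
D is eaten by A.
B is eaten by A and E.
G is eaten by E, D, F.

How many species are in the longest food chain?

4 species

One longest chain: B → E → A → C.
It has 4 species and 3 links.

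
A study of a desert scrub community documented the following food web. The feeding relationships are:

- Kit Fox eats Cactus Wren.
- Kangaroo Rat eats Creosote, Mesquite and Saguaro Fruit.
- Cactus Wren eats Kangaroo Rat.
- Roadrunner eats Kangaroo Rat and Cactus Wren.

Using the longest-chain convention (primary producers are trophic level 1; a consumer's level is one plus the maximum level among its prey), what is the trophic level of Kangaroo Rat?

Trophic level 2

Mesquite is a producer → level 1.
Kangaroo Rat eats Mesquite (level 1); other prey at levels: Creosote 1, Saguaro Fruit 1 → level 2.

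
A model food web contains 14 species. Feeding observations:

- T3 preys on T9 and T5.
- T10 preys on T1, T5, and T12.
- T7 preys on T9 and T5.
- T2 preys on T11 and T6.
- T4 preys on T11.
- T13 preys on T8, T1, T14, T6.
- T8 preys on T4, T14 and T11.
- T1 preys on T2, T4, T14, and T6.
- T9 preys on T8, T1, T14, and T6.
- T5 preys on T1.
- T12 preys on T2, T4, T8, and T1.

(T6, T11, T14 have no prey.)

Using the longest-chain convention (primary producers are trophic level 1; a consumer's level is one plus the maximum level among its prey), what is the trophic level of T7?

T11 is a producer → level 1.
T4 eats T11 → level 2.
T1 eats T4 (level 2); other prey at levels: T6 1, T14 1, T2 2 → level 3.
T5 eats T1 → level 4.
T7 eats T5 (level 4); other prey at levels: T9 4 → level 5.

Trophic level 5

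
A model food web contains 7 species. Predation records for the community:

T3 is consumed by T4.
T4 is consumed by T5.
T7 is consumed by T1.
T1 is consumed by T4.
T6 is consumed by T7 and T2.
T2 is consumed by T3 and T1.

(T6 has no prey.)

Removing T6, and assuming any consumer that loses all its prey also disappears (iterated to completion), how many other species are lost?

6

Remove T6.
Round 1: T2 (all prey gone), T7 (all prey gone) → extinct.
Round 2: T3 (all prey gone), T1 (all prey gone) → extinct.
Round 3: T4 (all prey gone) → extinct.
Round 4: T5 (all prey gone) → extinct.
No further losses. Total secondary extinctions: 6.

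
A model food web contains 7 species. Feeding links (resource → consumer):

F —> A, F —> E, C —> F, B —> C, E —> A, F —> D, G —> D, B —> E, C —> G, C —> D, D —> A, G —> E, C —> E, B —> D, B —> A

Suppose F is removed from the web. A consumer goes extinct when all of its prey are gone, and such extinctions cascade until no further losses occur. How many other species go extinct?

0

Remove F.
Every predator of it retains at least one other prey: E still has B, C, G; D still has B, C, G; A still has B, E, D.
No consumer loses all prey, so no secondary extinctions occur.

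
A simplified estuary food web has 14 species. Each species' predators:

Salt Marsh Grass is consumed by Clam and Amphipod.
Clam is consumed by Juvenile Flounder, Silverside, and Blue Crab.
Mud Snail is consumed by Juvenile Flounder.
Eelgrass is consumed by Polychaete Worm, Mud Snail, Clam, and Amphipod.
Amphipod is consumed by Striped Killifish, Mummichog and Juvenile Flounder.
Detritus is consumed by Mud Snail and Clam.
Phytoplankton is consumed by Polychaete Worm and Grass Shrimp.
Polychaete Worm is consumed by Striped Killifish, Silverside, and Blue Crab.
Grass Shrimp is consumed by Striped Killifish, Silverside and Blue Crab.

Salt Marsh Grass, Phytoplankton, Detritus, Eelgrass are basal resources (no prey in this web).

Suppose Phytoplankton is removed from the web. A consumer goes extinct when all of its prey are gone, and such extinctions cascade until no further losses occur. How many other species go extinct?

Remove Phytoplankton.
Round 1: Grass Shrimp (all prey gone) → extinct.
No further losses. Total secondary extinctions: 1.

1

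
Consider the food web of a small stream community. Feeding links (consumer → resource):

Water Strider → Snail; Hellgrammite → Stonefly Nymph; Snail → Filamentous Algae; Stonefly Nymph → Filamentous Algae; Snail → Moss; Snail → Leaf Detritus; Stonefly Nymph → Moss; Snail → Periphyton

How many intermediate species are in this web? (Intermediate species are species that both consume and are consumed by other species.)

2

Intermediate species (has both prey and predators): Stonefly Nymph, Snail.
Count: 2.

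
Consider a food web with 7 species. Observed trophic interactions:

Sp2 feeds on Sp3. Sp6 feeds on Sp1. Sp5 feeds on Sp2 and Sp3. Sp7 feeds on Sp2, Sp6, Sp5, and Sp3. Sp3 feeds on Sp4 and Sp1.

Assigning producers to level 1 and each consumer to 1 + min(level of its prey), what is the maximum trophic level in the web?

Producers (level 1): Sp4, Sp1.
Following each consumer down to its lowest-level prey: Sp4 → Sp3 → Sp2 (levels 1 through 3).
All prey of Sp2 (Sp3 2) are at level 2 or above, so Sp2 is at level 1 + 2 = 3.
Every consumer has at least one prey at level 2 or below, so none exceeds level 3.

3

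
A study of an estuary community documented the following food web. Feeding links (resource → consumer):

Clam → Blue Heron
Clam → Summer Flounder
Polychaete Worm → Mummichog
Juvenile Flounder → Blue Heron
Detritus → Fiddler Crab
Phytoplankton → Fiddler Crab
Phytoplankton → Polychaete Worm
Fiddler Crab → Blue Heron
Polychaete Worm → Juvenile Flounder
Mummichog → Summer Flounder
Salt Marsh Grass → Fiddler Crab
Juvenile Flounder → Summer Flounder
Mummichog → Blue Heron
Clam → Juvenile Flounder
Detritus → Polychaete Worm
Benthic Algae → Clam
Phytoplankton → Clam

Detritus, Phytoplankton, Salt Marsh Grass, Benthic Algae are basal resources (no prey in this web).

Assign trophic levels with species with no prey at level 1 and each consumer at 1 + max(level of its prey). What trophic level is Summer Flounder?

Detritus has no prey (basal) → level 1.
Polychaete Worm eats Detritus (level 1); other prey at levels: Phytoplankton 1 → level 2.
Mummichog eats Polychaete Worm → level 3.
Summer Flounder eats Mummichog (level 3); other prey at levels: Clam 2, Juvenile Flounder 3 → level 4.

Trophic level 4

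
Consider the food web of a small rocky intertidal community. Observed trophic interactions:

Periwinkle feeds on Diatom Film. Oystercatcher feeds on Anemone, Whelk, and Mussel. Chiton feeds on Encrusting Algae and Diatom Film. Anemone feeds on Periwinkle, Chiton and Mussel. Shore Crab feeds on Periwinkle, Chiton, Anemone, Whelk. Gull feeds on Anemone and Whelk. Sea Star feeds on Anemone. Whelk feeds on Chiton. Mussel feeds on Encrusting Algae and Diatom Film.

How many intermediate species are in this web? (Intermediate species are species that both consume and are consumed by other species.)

5

Intermediate species (has both prey and predators): Periwinkle, Chiton, Mussel, Anemone, Whelk.
Count: 5.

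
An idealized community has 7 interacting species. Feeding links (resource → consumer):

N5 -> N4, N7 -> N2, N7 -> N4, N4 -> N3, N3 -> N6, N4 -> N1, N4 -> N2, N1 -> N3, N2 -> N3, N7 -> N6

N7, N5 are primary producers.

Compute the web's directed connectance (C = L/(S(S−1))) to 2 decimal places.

C = 0.24

The web has S = 7 species and L = 10 feeding links.
C = L / (S(S−1)) = 10 / 42 = 0.2381 ≈ 0.24.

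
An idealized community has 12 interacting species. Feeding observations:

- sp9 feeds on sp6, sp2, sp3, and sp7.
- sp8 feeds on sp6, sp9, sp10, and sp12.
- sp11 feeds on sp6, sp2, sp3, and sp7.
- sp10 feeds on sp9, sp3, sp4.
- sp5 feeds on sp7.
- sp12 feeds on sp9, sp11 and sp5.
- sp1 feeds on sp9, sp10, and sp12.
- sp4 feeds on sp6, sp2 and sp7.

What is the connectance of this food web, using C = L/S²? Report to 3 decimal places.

C = 0.174

The web has S = 12 species and L = 25 feeding links.
C = L / S² = 25 / 144 = 0.1736 ≈ 0.174.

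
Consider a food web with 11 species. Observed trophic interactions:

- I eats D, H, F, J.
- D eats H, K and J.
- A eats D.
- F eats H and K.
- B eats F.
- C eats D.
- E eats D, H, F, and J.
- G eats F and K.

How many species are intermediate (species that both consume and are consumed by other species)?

2

Intermediate species (has both prey and predators): D, F.
Count: 2.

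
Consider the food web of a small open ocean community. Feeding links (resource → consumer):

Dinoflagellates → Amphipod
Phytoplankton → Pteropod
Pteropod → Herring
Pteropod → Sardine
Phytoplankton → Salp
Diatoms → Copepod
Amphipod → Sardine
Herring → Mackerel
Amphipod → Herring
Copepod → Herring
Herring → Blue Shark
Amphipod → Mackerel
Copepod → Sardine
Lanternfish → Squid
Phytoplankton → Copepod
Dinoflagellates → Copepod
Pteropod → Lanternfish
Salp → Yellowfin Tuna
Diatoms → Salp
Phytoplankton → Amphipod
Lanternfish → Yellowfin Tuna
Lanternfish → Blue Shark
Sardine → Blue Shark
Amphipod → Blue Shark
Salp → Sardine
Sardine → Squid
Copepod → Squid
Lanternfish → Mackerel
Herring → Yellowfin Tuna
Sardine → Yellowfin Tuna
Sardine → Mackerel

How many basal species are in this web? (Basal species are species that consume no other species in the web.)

3

Basal species (no prey listed): Phytoplankton, Dinoflagellates, Diatoms.
Count: 3.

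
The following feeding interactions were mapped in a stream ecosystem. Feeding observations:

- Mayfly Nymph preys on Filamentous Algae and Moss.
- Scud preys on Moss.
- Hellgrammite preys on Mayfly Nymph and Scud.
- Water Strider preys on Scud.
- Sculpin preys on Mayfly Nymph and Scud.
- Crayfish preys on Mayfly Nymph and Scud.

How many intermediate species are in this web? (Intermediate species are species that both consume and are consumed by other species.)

Intermediate species (has both prey and predators): Mayfly Nymph, Scud.
Count: 2.

2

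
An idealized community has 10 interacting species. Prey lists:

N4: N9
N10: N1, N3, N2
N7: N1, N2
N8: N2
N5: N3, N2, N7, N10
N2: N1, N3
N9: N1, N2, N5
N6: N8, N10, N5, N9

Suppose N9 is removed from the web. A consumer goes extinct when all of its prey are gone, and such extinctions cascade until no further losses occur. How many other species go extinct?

Remove N9.
Round 1: N4 (all prey gone) → extinct.
No further losses. Total secondary extinctions: 1.

1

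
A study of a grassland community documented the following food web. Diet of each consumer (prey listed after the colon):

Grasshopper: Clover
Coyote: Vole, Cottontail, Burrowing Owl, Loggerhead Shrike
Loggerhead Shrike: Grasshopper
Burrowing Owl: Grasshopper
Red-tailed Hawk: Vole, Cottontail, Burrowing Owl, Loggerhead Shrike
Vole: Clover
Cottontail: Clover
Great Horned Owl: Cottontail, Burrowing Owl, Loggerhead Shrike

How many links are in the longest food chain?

One longest chain: Clover → Grasshopper → Burrowing Owl → Great Horned Owl.
It has 4 species and 3 links.

3 links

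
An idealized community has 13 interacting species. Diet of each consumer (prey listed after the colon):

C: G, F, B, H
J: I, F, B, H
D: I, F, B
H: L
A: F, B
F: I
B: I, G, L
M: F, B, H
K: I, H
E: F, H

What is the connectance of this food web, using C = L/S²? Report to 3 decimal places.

The web has S = 13 species and L = 25 feeding links.
C = L / S² = 25 / 169 = 0.1479 ≈ 0.148.

C = 0.148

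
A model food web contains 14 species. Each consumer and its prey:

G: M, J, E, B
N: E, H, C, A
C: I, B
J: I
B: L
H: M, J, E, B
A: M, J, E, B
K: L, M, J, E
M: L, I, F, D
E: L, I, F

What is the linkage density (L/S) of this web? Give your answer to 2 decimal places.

There are L = 31 links among S = 14 species.
L/S = 31/14 = 2.2143 ≈ 2.21.

L/S = 2.21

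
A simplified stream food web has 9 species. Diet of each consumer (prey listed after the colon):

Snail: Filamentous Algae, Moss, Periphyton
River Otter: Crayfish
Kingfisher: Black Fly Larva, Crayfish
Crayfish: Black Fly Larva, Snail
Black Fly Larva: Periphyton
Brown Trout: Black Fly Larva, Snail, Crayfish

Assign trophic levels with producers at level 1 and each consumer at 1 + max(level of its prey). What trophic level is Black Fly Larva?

Periphyton is a producer → level 1.
Black Fly Larva eats Periphyton → level 2.

Trophic level 2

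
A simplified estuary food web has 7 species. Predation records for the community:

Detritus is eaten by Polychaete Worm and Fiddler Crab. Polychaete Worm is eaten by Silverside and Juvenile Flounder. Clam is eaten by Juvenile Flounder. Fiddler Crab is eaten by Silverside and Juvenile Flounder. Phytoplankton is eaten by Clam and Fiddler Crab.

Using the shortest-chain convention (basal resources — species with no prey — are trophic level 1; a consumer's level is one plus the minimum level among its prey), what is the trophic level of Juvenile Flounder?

Trophic level 3

Phytoplankton has no prey (basal) → level 1.
Clam eats Phytoplankton → level 2.
Juvenile Flounder eats Clam → level 3.
No prey of Juvenile Flounder is below level 2, so 3 is the minimum.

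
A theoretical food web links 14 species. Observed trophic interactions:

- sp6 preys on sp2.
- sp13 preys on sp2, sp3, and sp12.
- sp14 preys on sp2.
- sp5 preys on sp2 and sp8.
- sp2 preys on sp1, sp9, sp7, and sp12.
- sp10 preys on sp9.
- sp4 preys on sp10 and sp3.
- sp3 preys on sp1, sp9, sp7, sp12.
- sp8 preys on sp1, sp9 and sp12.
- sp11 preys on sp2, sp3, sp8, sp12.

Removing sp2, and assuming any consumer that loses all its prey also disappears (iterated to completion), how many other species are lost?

2

Remove sp2.
Round 1: sp14 (all prey gone), sp6 (all prey gone) → extinct.
No further losses. Total secondary extinctions: 2.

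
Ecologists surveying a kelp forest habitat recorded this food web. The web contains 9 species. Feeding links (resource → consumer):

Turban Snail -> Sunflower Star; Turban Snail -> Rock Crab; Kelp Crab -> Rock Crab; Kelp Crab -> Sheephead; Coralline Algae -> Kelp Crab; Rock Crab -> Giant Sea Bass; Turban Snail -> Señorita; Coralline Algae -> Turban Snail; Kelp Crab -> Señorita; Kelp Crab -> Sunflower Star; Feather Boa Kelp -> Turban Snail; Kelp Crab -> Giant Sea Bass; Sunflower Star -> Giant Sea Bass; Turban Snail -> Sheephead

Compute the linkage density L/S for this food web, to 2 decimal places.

There are L = 14 links among S = 9 species.
L/S = 14/9 = 1.5556 ≈ 1.56.

L/S = 1.56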